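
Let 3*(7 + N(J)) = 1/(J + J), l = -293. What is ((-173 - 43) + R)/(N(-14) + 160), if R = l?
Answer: -42756/12851 ≈ -3.3271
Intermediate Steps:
R = -293
N(J) = -7 + 1/(6*J) (N(J) = -7 + 1/(3*(J + J)) = -7 + 1/(3*((2*J))) = -7 + (1/(2*J))/3 = -7 + 1/(6*J))
((-173 - 43) + R)/(N(-14) + 160) = ((-173 - 43) - 293)/((-7 + (⅙)/(-14)) + 160) = (-216 - 293)/((-7 + (⅙)*(-1/14)) + 160) = -509/((-7 - 1/84) + 160) = -509/(-589/84 + 160) = -509/12851/84 = -509*84/12851 = -42756/12851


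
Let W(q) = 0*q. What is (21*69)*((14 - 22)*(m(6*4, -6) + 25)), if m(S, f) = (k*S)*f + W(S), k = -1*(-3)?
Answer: 4717944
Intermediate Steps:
k = 3
W(q) = 0
m(S, f) = 3*S*f (m(S, f) = (3*S)*f + 0 = 3*S*f + 0 = 3*S*f)
(21*69)*((14 - 22)*(m(6*4, -6) + 25)) = (21*69)*((14 - 22)*(3*(6*4)*(-6) + 25)) = 1449*(-8*(3*24*(-6) + 25)) = 1449*(-8*(-432 + 25)) = 1449*(-8*(-407)) = 1449*3256 = 4717944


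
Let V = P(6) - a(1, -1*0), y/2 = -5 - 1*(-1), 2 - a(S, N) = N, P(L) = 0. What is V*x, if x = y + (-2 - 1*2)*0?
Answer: 16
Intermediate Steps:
a(S, N) = 2 - N
y = -8 (y = 2*(-5 - 1*(-1)) = 2*(-5 + 1) = 2*(-4) = -8)
V = -2 (V = 0 - (2 - (-1)*0) = 0 - (2 - 1*0) = 0 - (2 + 0) = 0 - 1*2 = 0 - 2 = -2)
x = -8 (x = -8 + (-2 - 1*2)*0 = -8 + (-2 - 2)*0 = -8 - 4*0 = -8 + 0 = -8)
V*x = -2*(-8) = 16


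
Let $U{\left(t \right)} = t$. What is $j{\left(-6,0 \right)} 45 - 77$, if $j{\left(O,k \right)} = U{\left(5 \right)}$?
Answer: $148$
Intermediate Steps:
$j{\left(O,k \right)} = 5$
$j{\left(-6,0 \right)} 45 - 77 = 5 \cdot 45 - 77 = 225 - 77 = 148$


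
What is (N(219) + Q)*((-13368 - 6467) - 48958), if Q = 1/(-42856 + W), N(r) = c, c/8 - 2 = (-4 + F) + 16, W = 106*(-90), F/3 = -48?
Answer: 3748657217913/52396 ≈ 7.1545e+7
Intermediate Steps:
F = -144 (F = 3*(-48) = -144)
W = -9540
c = -1040 (c = 16 + 8*((-4 - 144) + 16) = 16 + 8*(-148 + 16) = 16 + 8*(-132) = 16 - 1056 = -1040)
N(r) = -1040
Q = -1/52396 (Q = 1/(-42856 - 9540) = 1/(-52396) = -1/52396 ≈ -1.9085e-5)
(N(219) + Q)*((-13368 - 6467) - 48958) = (-1040 - 1/52396)*((-13368 - 6467) - 48958) = -54491841*(-19835 - 48958)/52396 = -54491841/52396*(-68793) = 3748657217913/52396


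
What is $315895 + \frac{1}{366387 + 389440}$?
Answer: $\frac{238761970166}{755827} \approx 3.159 \cdot 10^{5}$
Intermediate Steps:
$315895 + \frac{1}{366387 + 389440} = 315895 + \frac{1}{755827} = \frac{238761970166}{755827}$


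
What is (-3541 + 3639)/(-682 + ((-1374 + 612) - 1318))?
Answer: -49/1381 ≈ -0.035482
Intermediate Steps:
(-3541 + 3639)/(-682 + ((-1374 + 612) - 1318)) = 98/(-682 + (-762 - 1318)) = 98/(-682 - 2080) = 98/(-2762) = 98*(-1/2762) = -49/1381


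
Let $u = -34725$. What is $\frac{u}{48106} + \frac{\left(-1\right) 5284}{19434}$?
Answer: $- \frac{464518877}{467446002} \approx -0.99374$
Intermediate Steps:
$\frac{u}{48106} + \frac{\left(-1\right) 5284}{19434} = - \frac{34725}{48106} + \frac{\left(-1\right) 5284}{19434} = \left(-34725\right) \frac{1}{48106} - \frac{2642}{9717} = - \frac{34725}{48106} - \frac{2642}{9717} = - \frac{464518877}{467446002}$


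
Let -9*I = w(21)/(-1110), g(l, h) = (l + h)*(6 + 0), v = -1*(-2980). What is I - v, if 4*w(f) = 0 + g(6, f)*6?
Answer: -1102591/370 ≈ -2980.0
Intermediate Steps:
v = 2980
g(l, h) = 6*h + 6*l (g(l, h) = (h + l)*6 = 6*h + 6*l)
w(f) = 54 + 9*f (w(f) = (0 + (6*f + 6*6)*6)/4 = (0 + (6*f + 36)*6)/4 = (0 + (36 + 6*f)*6)/4 = (0 + (216 + 36*f))/4 = (216 + 36*f)/4 = 54 + 9*f)
I = 9/370 (I = -(54 + 9*21)/(9*(-1110)) = -(54 + 189)*(-1)/(9*1110) = -27*(-1)/1110 = -1/9*(-81/370) = 9/370 ≈ 0.024324)
I - v = 9/370 - 1*2980 = 9/370 - 2980 = -1102591/370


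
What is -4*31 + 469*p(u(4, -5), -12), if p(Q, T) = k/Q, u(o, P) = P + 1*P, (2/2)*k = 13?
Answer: -7337/10 ≈ -733.70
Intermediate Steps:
k = 13
u(o, P) = 2*P (u(o, P) = P + P = 2*P)
p(Q, T) = 13/Q
-4*31 + 469*p(u(4, -5), -12) = -4*31 + 469*(13/((2*(-5)))) = -124 + 469*(13/(-10)) = -124 + 469*(13*(-⅒)) = -124 + 469*(-13/10) = -124 - 6097/10 = -7337/10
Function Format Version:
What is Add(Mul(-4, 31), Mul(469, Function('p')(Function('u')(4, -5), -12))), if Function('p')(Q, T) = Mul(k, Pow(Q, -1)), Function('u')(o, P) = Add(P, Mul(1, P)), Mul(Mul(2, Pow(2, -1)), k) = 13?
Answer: Rational(-7337, 10) ≈ -733.70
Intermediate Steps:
k = 13
Function('u')(o, P) = Mul(2, P) (Function('u')(o, P) = Add(P, P) = Mul(2, P))
Function('p')(Q, T) = Mul(13, Pow(Q, -1))
Add(Mul(-4, 31), Mul(469, Function('p')(Function('u')(4, -5), -12))) = Add(Mul(-4, 31), Mul(469, Mul(13, Pow(Mul(2, -5), -1)))) = Add(-124, Mul(469, Mul(13, Pow(-10, -1)))) = Add(-124, Mul(469, Mul(13, Rational(-1, 10)))) = Add(-124, Mul(469, Rational(-13, 10))) = Add(-124, Rational(-6097, 10)) = Rational(-7337, 10)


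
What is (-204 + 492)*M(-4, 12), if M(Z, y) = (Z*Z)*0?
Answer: 0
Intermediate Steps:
M(Z, y) = 0 (M(Z, y) = Z**2*0 = 0)
(-204 + 492)*M(-4, 12) = (-204 + 492)*0 = 288*0 = 0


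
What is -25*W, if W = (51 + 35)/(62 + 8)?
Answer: -215/7 ≈ -30.714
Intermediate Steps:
W = 43/35 (W = 86/70 = 86*(1/70) = 43/35 ≈ 1.2286)
-25*W = -25*43/35 = -215/7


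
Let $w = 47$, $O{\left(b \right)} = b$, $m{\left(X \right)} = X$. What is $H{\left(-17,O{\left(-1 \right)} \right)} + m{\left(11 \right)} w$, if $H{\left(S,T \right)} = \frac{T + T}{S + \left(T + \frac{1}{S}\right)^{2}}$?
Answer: $\frac{2373091}{4589} \approx 517.13$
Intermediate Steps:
$H{\left(S,T \right)} = \frac{2 T}{S + \left(T + \frac{1}{S}\right)^{2}}$
$H{\left(-17,O{\left(-1 \right)} \right)} + m{\left(11 \right)} w = 2 \left(-1\right) \left(-17\right)^{2} \frac{1}{\left(-17\right)^{3} + \left(1 - -17\right)^{2}} + 11 \cdot 47 = 2 \left(-1\right) 289 \frac{1}{-4913 + \left(1 + 17\right)^{2}} + 517 = 2 \left(-1\right) 289 \frac{1}{-4913 + 18^{2}} + 517 = 2 \left(-1\right) 289 \frac{1}{-4913 + 324} + 517 = 2 \left(-1\right) 289 \frac{1}{-4589} + 517 = 2 \left(-1\right) 289 \left(- \frac{1}{4589}\right) + 517 = \frac{578}{4589} + 517 = \frac{2373091}{4589}$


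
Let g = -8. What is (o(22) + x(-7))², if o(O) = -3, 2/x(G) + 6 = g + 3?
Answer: 1225/121 ≈ 10.124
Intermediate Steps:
x(G) = -2/11 (x(G) = 2/(-6 + (-8 + 3)) = 2/(-6 - 5) = 2/(-11) = 2*(-1/11) = -2/11)
(o(22) + x(-7))² = (-3 - 2/11)² = (-35/11)² = 1225/121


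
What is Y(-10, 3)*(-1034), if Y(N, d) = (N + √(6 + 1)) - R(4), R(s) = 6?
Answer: 16544 - 1034*√7 ≈ 13808.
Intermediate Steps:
Y(N, d) = -6 + N + √7 (Y(N, d) = (N + √(6 + 1)) - 1*6 = (N + √7) - 6 = -6 + N + √7)
Y(-10, 3)*(-1034) = (-6 - 10 + √7)*(-1034) = (-16 + √7)*(-1034) = 16544 - 1034*√7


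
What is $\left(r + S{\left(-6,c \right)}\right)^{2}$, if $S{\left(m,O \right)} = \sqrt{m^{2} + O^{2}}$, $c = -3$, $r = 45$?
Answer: $2070 + 270 \sqrt{5} \approx 2673.7$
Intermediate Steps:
$S{\left(m,O \right)} = \sqrt{O^{2} + m^{2}}$
$\left(r + S{\left(-6,c \right)}\right)^{2} = \left(45 + \sqrt{\left(-3\right)^{2} + \left(-6\right)^{2}}\right)^{2} = \left(45 + \sqrt{9 + 36}\right)^{2} = \left(45 + \sqrt{45}\right)^{2} = \left(45 + 3 \sqrt{5}\right)^{2}$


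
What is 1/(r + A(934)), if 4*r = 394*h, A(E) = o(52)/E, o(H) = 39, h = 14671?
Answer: 467/674858684 ≈ 6.9200e-7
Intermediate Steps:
A(E) = 39/E
r = 2890187/2 (r = (394*14671)/4 = (¼)*5780374 = 2890187/2 ≈ 1.4451e+6)
1/(r + A(934)) = 1/(2890187/2 + 39/934) = 1/(674858684/467) = 467/674858684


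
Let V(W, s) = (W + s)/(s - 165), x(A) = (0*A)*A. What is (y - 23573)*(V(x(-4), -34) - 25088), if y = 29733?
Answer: -30753664480/199 ≈ -1.5454e+8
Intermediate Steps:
x(A) = 0 (x(A) = 0*A = 0)
V(W, s) = (W + s)/(-165 + s)
(y - 23573)*(V(x(-4), -34) - 25088) = (29733 - 23573)*((0 - 34)/(-165 - 34) - 25088) = 6160*(-34/(-199) - 25088) = 6160*(-1/199*(-34) - 25088) = 6160*(34/199 - 25088) = 6160*(-4992478/199) = -30753664480/199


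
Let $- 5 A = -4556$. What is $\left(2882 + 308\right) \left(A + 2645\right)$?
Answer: $11344278$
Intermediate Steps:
$A = \frac{4556}{5}$ ($A = \left(- \frac{1}{5}\right) \left(-4556\right) = \frac{4556}{5} \approx 911.2$)
$\left(2882 + 308\right) \left(A + 2645\right) = \left(2882 + 308\right) \left(\frac{4556}{5} + 2645\right) = 3190 \cdot \frac{17781}{5} = 11344278$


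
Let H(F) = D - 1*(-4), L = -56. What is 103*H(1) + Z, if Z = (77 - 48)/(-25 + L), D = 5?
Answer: 75058/81 ≈ 926.64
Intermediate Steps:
H(F) = 9 (H(F) = 5 - 1*(-4) = 5 + 4 = 9)
Z = -29/81 (Z = (77 - 48)/(-25 - 56) = 29/(-81) = 29*(-1/81) = -29/81 ≈ -0.35802)
103*H(1) + Z = 103*9 - 29/81 = 927 - 29/81 = 75058/81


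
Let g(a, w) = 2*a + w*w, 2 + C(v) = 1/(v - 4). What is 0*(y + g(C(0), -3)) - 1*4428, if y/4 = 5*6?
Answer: -4428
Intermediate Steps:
y = 120 (y = 4*(5*6) = 4*30 = 120)
C(v) = -2 + 1/(-4 + v) (C(v) = -2 + 1/(v - 4) = -2 + 1/(-4 + v))
g(a, w) = w² + 2*a (g(a, w) = 2*a + w² = w² + 2*a)
0*(y + g(C(0), -3)) - 1*4428 = 0*(120 + ((-3)² + 2*((9 - 2*0)/(-4 + 0)))) - 1*4428 = 0*(120 + (9 + 2*((9 + 0)/(-4)))) - 4428 = 0*(120 + (9 + 2*(-¼*9))) - 4428 = 0*(120 + (9 + 2*(-9/4))) - 4428 = 0*(120 + (9 - 9/2)) - 4428 = 0*(120 + 9/2) - 4428 = 0*(249/2) - 4428 = 0 - 4428 = -4428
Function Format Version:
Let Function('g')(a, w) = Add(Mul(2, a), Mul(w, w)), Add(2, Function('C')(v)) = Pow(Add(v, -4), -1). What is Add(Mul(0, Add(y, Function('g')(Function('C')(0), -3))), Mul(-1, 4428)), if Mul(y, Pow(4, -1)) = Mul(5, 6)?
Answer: -4428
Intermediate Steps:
y = 120 (y = Mul(4, Mul(5, 6)) = Mul(4, 30) = 120)
Function('C')(v) = Add(-2, Pow(Add(-4, v), -1)) (Function('C')(v) = Add(-2, Pow(Add(v, -4), -1)) = Add(-2, Pow(Add(-4, v), -1)))
Function('g')(a, w) = Add(Pow(w, 2), Mul(2, a)) (Function('g')(a, w) = Add(Mul(2, a), Pow(w, 2)) = Add(Pow(w, 2), Mul(2, a)))
Add(Mul(0, Add(y, Function('g')(Function('C')(0), -3))), Mul(-1, 4428)) = Add(Mul(0, Add(120, Add(Pow(-3, 2), Mul(2, Mul(Pow(Add(-4, 0), -1), Add(9, Mul(-2, 0))))))), Mul(-1, 4428)) = Add(Mul(0, Add(120, Add(9, Mul(2, Mul(Pow(-4, -1), Add(9, 0)))))), -4428) = Add(Mul(0, Add(120, Add(9, Mul(2, Mul(Rational(-1, 4), 9))))), -4428) = Add(Mul(0, Add(120, Add(9, Mul(2, Rational(-9, 4))))), -4428) = Add(Mul(0, Add(120, Add(9, Rational(-9, 2)))), -4428) = Add(Mul(0, Add(120, Rational(9, 2))), -4428) = Add(Mul(0, Rational(249, 2)), -4428) = Add(0, -4428) = -4428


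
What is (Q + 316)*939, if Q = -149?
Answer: 156813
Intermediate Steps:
(Q + 316)*939 = (-149 + 316)*939 = 167*939 = 156813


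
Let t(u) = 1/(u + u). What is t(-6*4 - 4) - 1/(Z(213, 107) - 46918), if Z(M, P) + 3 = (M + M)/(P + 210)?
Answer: -14855779/832917736 ≈ -0.017836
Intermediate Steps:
Z(M, P) = -3 + 2*M/(210 + P) (Z(M, P) = -3 + (M + M)/(P + 210) = -3 + (2*M)/(210 + P) = -3 + 2*M/(210 + P))
t(u) = 1/(2*u)
t(-6*4 - 4) - 1/(Z(213, 107) - 46918) = 1/(2*(-6*4 - 4)) - 1/((-630 - 3*107 + 2*213)/(210 + 107) - 46918) = 1/(2*(-24 - 4)) - 1/((-630 - 321 + 426)/317 - 46918) = (1/2)/(-28) - 1/((1/317)*(-525) - 46918) = (1/2)*(-1/28) - 1/(-525/317 - 46918) = -1/56 - 1/(-14873531/317) = -1/56 - 1*(-317/14873531) = -1/56 + 317/14873531 = -14855779/832917736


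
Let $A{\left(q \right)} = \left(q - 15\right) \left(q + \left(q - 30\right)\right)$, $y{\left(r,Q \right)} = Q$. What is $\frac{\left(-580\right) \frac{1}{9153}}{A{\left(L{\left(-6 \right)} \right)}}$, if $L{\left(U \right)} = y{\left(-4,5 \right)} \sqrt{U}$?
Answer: $- \frac{58}{3432375} - \frac{116 i \sqrt{6}}{3432375} \approx -1.6898 \cdot 10^{-5} - 8.2783 \cdot 10^{-5} i$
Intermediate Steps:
$L{\left(U \right)} = 5 \sqrt{U}$
$A{\left(q \right)} = \left(-30 + 2 q\right) \left(-15 + q\right)$ ($A{\left(q \right)} = \left(-15 + q\right) \left(q + \left(q - 30\right)\right) = \left(-15 + q\right) \left(q + \left(-30 + q\right)\right) = \left(-15 + q\right) \left(-30 + 2 q\right) = \left(-30 + 2 q\right) \left(-15 + q\right)$)
$\frac{\left(-580\right) \frac{1}{9153}}{A{\left(L{\left(-6 \right)} \right)}} = \frac{\left(-580\right) \frac{1}{9153}}{450 - 60 \cdot 5 \sqrt{-6} + 2 \left(5 \sqrt{-6}\right)^{2}} = \frac{\left(-580\right) \frac{1}{9153}}{450 - 60 \cdot 5 i \sqrt{6} + 2 \left(5 i \sqrt{6}\right)^{2}} = - \frac{580}{9153 \left(450 - 60 \cdot 5 i \sqrt{6} + 2 \left(5 i \sqrt{6}\right)^{2}\right)} = - \frac{580}{9153 \left(450 - 300 i \sqrt{6} + 2 \left(-150\right)\right)} = - \frac{580}{9153 \left(450 - 300 i \sqrt{6} - 300\right)} = - \frac{580}{9153 \left(150 - 300 i \sqrt{6}\right)}$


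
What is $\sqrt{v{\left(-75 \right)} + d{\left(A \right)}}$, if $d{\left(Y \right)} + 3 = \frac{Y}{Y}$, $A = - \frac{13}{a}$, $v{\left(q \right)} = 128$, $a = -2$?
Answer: $3 \sqrt{14} \approx 11.225$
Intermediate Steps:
$A = \frac{13}{2}$ ($A = - \frac{13}{-2} = \left(-13\right) \left(- \frac{1}{2}\right) = \frac{13}{2} \approx 6.5$)
$d{\left(Y \right)} = -2$ ($d{\left(Y \right)} = -3 + \frac{Y}{Y} = -3 + 1 = -2$)
$\sqrt{v{\left(-75 \right)} + d{\left(A \right)}} = \sqrt{128 - 2} = \sqrt{126} = 3 \sqrt{14}$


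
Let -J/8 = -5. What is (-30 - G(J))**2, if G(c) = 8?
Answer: 1444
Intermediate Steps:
J = 40 (J = -8*(-5) = 40)
(-30 - G(J))**2 = (-30 - 1*8)**2 = (-30 - 8)**2 = (-38)**2 = 1444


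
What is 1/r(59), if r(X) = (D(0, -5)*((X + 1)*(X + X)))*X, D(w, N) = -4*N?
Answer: 1/8354400 ≈ 1.1970e-7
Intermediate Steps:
r(X) = 40*X**2*(1 + X) (r(X) = ((-4*(-5))*((X + 1)*(X + X)))*X = (20*((1 + X)*(2*X)))*X = (20*(2*X*(1 + X)))*X = (40*X*(1 + X))*X = 40*X**2*(1 + X))
1/r(59) = 1/(40*59**2*(1 + 59)) = 1/(40*3481*60) = 1/8354400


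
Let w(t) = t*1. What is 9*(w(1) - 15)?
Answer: -126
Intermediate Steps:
w(t) = t
9*(w(1) - 15) = 9*(1 - 15) = 9*(-14) = -126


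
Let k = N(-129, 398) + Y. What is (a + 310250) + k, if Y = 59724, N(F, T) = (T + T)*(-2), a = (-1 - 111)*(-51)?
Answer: 374094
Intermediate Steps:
a = 5712 (a = -112*(-51) = 5712)
N(F, T) = -4*T (N(F, T) = (2*T)*(-2) = -4*T)
k = 58132 (k = -4*398 + 59724 = -1592 + 59724 = 58132)
(a + 310250) + k = (5712 + 310250) + 58132 = 315962 + 58132 = 374094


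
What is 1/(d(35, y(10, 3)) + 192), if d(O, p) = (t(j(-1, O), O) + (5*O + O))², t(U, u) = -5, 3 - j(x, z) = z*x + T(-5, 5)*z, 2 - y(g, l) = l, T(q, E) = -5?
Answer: 1/42217 ≈ 2.3687e-5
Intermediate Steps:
y(g, l) = 2 - l
j(x, z) = 3 + 5*z - x*z (j(x, z) = 3 - (z*x - 5*z) = 3 - (x*z - 5*z) = 3 - (-5*z + x*z) = 3 + (5*z - x*z) = 3 + 5*z - x*z)
d(O, p) = (-5 + 6*O)² (d(O, p) = (-5 + (5*O + O))² = (-5 + 6*O)²)
1/(d(35, y(10, 3)) + 192) = 1/((-5 + 6*35)² + 192) = 1/((-5 + 210)² + 192) = 1/(205² + 192) = 1/(42025 + 192) = 1/42217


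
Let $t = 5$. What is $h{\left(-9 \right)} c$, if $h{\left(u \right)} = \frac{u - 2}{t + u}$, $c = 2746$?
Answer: $\frac{15103}{2} \approx 7551.5$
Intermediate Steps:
$h{\left(u \right)} = \frac{-2 + u}{5 + u}$ ($h{\left(u \right)} = \frac{u - 2}{5 + u} = \frac{-2 + u}{5 + u}$)
$h{\left(-9 \right)} c = \frac{-2 - 9}{5 - 9} \cdot 2746 = \frac{1}{-4} \left(-11\right) 2746 = \left(- \frac{1}{4}\right) \left(-11\right) 2746 = \frac{11}{4} \cdot 2746 = \frac{15103}{2}$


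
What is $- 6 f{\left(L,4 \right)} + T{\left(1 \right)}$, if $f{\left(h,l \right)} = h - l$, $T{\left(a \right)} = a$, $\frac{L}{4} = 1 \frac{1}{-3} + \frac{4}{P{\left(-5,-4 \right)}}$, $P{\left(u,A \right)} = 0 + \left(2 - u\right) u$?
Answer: $\frac{1251}{35} \approx 35.743$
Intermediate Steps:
$P{\left(u,A \right)} = u \left(2 - u\right)$ ($P{\left(u,A \right)} = 0 + u \left(2 - u\right) = u \left(2 - u\right)$)
$L = - \frac{188}{105}$ ($L = 4 \left(1 \frac{1}{-3} + \frac{4}{\left(-5\right) \left(2 - -5\right)}\right) = 4 \left(1 \left(- \frac{1}{3}\right) + \frac{4}{\left(-5\right) \left(2 + 5\right)}\right) = 4 \left(- \frac{1}{3} + \frac{4}{\left(-5\right) 7}\right) = 4 \left(- \frac{1}{3} + \frac{4}{-35}\right) = 4 \left(- \frac{1}{3} + 4 \left(- \frac{1}{35}\right)\right) = 4 \left(- \frac{1}{3} - \frac{4}{35}\right) = 4 \left(- \frac{47}{105}\right) = - \frac{188}{105} \approx -1.7905$)
$- 6 f{\left(L,4 \right)} + T{\left(1 \right)} = - 6 \left(- \frac{188}{105} - 4\right) + 1 = \left(-6\right) \left(- \frac{608}{105}\right) + 1 = \frac{1216}{35} + 1 = \frac{1251}{35}$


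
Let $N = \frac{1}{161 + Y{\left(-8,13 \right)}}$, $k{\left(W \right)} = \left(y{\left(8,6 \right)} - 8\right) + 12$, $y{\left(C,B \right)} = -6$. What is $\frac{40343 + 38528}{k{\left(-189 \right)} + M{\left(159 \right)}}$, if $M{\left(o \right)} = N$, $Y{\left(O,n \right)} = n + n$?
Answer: $- \frac{14748877}{373} \approx -39541.0$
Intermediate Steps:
$k{\left(W \right)} = -2$ ($k{\left(W \right)} = \left(-6 - 8\right) + 12 = -14 + 12 = -2$)
$Y{\left(O,n \right)} = 2 n$
$N = \frac{1}{187}$ ($N = \frac{1}{161 + 2 \cdot 13} = \frac{1}{161 + 26} = \frac{1}{187} \approx 0.0053476$)
$M{\left(o \right)} = \frac{1}{187}$
$\frac{40343 + 38528}{k{\left(-189 \right)} + M{\left(159 \right)}} = \frac{40343 + 38528}{-2 + \frac{1}{187}} = \frac{78871}{- \frac{373}{187}} = 78871 \left(- \frac{187}{373}\right) = - \frac{14748877}{373}$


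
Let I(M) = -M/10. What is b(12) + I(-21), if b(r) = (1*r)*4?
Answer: 501/10 ≈ 50.100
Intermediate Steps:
I(M) = -M/10
b(r) = 4*r (b(r) = r*4 = 4*r)
b(12) + I(-21) = 4*12 - ⅒*(-21) = 48 + 21/10 = 501/10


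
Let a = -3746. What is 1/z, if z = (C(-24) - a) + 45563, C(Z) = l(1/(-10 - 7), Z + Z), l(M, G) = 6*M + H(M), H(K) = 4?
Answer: 17/838315 ≈ 2.0279e-5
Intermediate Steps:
l(M, G) = 4 + 6*M (l(M, G) = 6*M + 4 = 4 + 6*M)
C(Z) = 62/17 (C(Z) = 4 + 6/(-10 - 7) = 4 + 6/(-17) = 4 + 6*(-1/17) = 4 - 6/17 = 62/17)
z = 838315/17 (z = (62/17 - 1*(-3746)) + 45563 = (62/17 + 3746) + 45563 = 63744/17 + 45563 = 838315/17 ≈ 49313.)
1/z = 1/(838315/17) = 17/838315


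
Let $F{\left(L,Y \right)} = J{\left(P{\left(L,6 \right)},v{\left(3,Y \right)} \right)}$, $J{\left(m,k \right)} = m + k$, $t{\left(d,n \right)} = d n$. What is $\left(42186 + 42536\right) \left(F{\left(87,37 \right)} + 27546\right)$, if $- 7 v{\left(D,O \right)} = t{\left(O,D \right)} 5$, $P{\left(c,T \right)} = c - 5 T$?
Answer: $\frac{16323048852}{7} \approx 2.3319 \cdot 10^{9}$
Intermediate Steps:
$v{\left(D,O \right)} = - \frac{5 D O}{7}$ ($v{\left(D,O \right)} = - \frac{O D 5}{7} = - \frac{D O 5}{7} = - \frac{5 D O}{7}$)
$J{\left(m,k \right)} = k + m$
$F{\left(L,Y \right)} = -30 + L - \frac{15 Y}{7}$ ($F{\left(L,Y \right)} = \left(- \frac{5}{7}\right) 3 Y + \left(L - 30\right) = - \frac{15 Y}{7} + \left(L - 30\right) = - \frac{15 Y}{7} + \left(-30 + L\right) = -30 + L - \frac{15 Y}{7}$)
$\left(42186 + 42536\right) \left(F{\left(87,37 \right)} + 27546\right) = \left(42186 + 42536\right) \left(\left(-30 + 87 - \frac{555}{7}\right) + 27546\right) = 84722 \left(\left(-30 + 87 - \frac{555}{7}\right) + 27546\right) = 84722 \left(- \frac{156}{7} + 27546\right) = 84722 \cdot \frac{192666}{7} = \frac{16323048852}{7}$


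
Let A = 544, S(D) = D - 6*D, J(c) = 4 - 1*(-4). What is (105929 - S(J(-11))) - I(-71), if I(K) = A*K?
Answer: 144593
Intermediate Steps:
J(c) = 8 (J(c) = 4 + 4 = 8)
S(D) = -5*D
I(K) = 544*K
(105929 - S(J(-11))) - I(-71) = (105929 - (-5)*8) - 544*(-71) = (105929 - 1*(-40)) - 1*(-38624) = (105929 + 40) + 38624 = 105969 + 38624 = 144593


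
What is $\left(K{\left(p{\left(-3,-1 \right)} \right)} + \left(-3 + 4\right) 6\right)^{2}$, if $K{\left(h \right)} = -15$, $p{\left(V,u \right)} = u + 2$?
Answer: $81$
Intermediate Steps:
$p{\left(V,u \right)} = 2 + u$
$\left(K{\left(p{\left(-3,-1 \right)} \right)} + \left(-3 + 4\right) 6\right)^{2} = \left(-15 + \left(-3 + 4\right) 6\right)^{2} = \left(-15 + 1 \cdot 6\right)^{2} = \left(-15 + 6\right)^{2} = \left(-9\right)^{2} = 81$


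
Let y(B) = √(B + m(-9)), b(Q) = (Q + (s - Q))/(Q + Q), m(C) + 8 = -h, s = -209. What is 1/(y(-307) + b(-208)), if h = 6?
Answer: 86944/55594657 - 173056*I*√321/55594657 ≈ 0.0015639 - 0.055771*I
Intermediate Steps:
m(C) = -14 (m(C) = -8 - 1*6 = -8 - 6 = -14)
b(Q) = -209/(2*Q) (b(Q) = (Q + (-209 - Q))/(Q + Q) = -209*1/(2*Q) = -209/(2*Q))
y(B) = √(-14 + B) (y(B) = √(B - 14) = √(-14 + B))
1/(y(-307) + b(-208)) = 1/(√(-14 - 307) - 209/2/(-208)) = 1/(√(-321) - 209/2*(-1/208)) = 1/(I*√321 + 209/416) = 1/(209/416 + I*√321)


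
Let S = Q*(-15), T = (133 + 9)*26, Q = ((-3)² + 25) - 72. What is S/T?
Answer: 285/1846 ≈ 0.15439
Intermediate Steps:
Q = -38 (Q = (9 + 25) - 72 = 34 - 72 = -38)
T = 3692 (T = 142*26 = 3692)
S = 570 (S = -38*(-15) = 570)
S/T = 570/3692 = 570*(1/3692) = 285/1846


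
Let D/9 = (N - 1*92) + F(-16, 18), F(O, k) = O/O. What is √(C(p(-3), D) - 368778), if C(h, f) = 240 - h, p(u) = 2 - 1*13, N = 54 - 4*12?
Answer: I*√368527 ≈ 607.06*I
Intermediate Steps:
N = 6 (N = 54 - 1*48 = 54 - 48 = 6)
F(O, k) = 1
p(u) = -11 (p(u) = 2 - 13 = -11)
D = -765 (D = 9*((6 - 1*92) + 1) = 9*((6 - 92) + 1) = 9*(-86 + 1) = 9*(-85) = -765)
√(C(p(-3), D) - 368778) = √((240 - 1*(-11)) - 368778) = √((240 + 11) - 368778) = √(251 - 368778) = √(-368527) = I*√368527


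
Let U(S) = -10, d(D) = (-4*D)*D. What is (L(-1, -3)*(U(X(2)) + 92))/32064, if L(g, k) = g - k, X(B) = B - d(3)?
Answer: 41/8016 ≈ 0.0051148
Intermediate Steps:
d(D) = -4*D²
X(B) = 36 + B (X(B) = B - (-4)*3² = B - (-4)*9 = B - 1*(-36) = B + 36 = 36 + B)
(L(-1, -3)*(U(X(2)) + 92))/32064 = ((-1 - 1*(-3))*(-10 + 92))/32064 = ((-1 + 3)*82)*(1/32064) = (2*82)*(1/32064) = 164*(1/32064) = 41/8016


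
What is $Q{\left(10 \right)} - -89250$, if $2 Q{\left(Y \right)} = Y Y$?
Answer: $89300$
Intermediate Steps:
$Q{\left(Y \right)} = \frac{Y^{2}}{2}$ ($Q{\left(Y \right)} = \frac{Y Y}{2} = \frac{Y^{2}}{2}$)
$Q{\left(10 \right)} - -89250 = \frac{10^{2}}{2} - -89250 = \frac{1}{2} \cdot 100 + 89250 = 50 + 89250 = 89300$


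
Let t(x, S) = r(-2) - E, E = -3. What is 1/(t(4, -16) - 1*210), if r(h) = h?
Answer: -1/209 ≈ -0.0047847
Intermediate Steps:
t(x, S) = 1 (t(x, S) = -2 - 1*(-3) = -2 + 3 = 1)
1/(t(4, -16) - 1*210) = 1/(1 - 1*210) = 1/(1 - 210) = 1/(-209) = -1/209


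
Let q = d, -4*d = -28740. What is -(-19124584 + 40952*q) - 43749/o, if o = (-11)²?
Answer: -33289023605/121 ≈ -2.7512e+8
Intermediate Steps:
o = 121
d = 7185 (d = -¼*(-28740) = 7185)
q = 7185
-(-19124584 + 40952*q) - 43749/o = -40952/(1/(-467 + 7185)) - 43749/121 = -40952/(1/6718) - 43749*1/121 = -40952/1/6718 - 43749/121 = -40952*6718 - 43749/121 = -275115536 - 43749/121 = -33289023605/121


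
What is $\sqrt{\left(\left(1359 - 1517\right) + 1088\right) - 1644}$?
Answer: $i \sqrt{714} \approx 26.721 i$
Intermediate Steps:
$\sqrt{\left(\left(1359 - 1517\right) + 1088\right) - 1644} = \sqrt{\left(-158 + 1088\right) - 1644} = \sqrt{930 - 1644} = \sqrt{-714} = i \sqrt{714}$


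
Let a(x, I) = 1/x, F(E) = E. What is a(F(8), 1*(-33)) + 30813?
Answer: 246505/8 ≈ 30813.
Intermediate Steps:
a(F(8), 1*(-33)) + 30813 = 1/8 + 30813 = ⅛ + 30813 = 246505/8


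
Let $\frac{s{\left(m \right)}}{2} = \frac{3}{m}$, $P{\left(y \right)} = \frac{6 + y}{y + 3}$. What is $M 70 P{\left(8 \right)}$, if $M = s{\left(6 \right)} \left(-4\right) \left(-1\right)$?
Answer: $\frac{3920}{11} \approx 356.36$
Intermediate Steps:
$P{\left(y \right)} = \frac{6 + y}{3 + y}$
$s{\left(m \right)} = \frac{6}{m}$ ($s{\left(m \right)} = 2 \frac{3}{m} = \frac{6}{m}$)
$M = 4$ ($M = \frac{6}{6} \left(-4\right) \left(-1\right) = 6 \cdot \frac{1}{6} \left(-4\right) \left(-1\right) = 1 \left(-4\right) \left(-1\right) = \left(-4\right) \left(-1\right) = 4$)
$M 70 P{\left(8 \right)} = 4 \cdot 70 \frac{6 + 8}{3 + 8} = 280 \cdot \frac{1}{11} \cdot 14 = 280 \cdot \frac{14}{11} = \frac{3920}{11}$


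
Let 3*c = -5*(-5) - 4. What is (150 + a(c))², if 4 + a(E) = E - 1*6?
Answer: 21609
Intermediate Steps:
c = 7 (c = (-5*(-5) - 4)/3 = (25 - 4)/3 = (⅓)*21 = 7)
a(E) = -10 + E (a(E) = -4 + (E - 1*6) = -4 + (E - 6) = -4 + (-6 + E) = -10 + E)
(150 + a(c))² = (150 + (-10 + 7))² = (150 - 3)² = 147² = 21609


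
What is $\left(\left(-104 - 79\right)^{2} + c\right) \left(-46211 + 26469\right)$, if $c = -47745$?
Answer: $281441952$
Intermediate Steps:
$\left(\left(-104 - 79\right)^{2} + c\right) \left(-46211 + 26469\right) = \left(\left(-104 - 79\right)^{2} - 47745\right) \left(-46211 + 26469\right) = \left(\left(-183\right)^{2} - 47745\right) \left(-19742\right) = \left(33489 - 47745\right) \left(-19742\right) = \left(-14256\right) \left(-19742\right) = 281441952$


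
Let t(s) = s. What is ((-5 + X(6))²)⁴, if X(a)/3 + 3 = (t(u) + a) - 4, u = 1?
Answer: 390625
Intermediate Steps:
X(a) = -18 + 3*a (X(a) = -9 + 3*((1 + a) - 4) = -9 + 3*(-3 + a) = -9 + (-9 + 3*a) = -18 + 3*a)
((-5 + X(6))²)⁴ = ((-5 + (-18 + 3*6))²)⁴ = ((-5 + (-18 + 18))²)⁴ = ((-5 + 0)²)⁴ = ((-5)²)⁴ = 25⁴ = 390625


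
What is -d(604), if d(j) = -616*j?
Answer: 372064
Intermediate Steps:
-d(604) = -(-616)*604 = -1*(-372064) = 372064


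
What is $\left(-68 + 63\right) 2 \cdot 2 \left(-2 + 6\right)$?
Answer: $-80$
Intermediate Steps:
$\left(-68 + 63\right) 2 \cdot 2 \left(-2 + 6\right) = - 5 \cdot 4 \cdot 4 = \left(-5\right) 16 = -80$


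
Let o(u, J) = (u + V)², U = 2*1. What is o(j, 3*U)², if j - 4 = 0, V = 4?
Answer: 4096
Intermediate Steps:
U = 2
j = 4 (j = 4 + 0 = 4)
o(u, J) = (4 + u)² (o(u, J) = (u + 4)² = (4 + u)²)
o(j, 3*U)² = ((4 + 4)²)² = (8²)² = 64² = 4096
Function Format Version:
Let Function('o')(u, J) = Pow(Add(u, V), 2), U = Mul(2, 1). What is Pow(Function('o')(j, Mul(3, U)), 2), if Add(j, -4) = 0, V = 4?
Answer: 4096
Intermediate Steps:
U = 2
j = 4 (j = Add(4, 0) = 4)
Function('o')(u, J) = Pow(Add(4, u), 2) (Function('o')(u, J) = Pow(Add(u, 4), 2) = Pow(Add(4, u), 2))
Pow(Function('o')(j, Mul(3, U)), 2) = Pow(Pow(Add(4, 4), 2), 2) = Pow(Pow(8, 2), 2) = Pow(64, 2) = 4096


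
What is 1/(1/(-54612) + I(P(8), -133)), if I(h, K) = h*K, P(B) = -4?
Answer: 54612/29053583 ≈ 0.0018797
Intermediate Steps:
I(h, K) = K*h
1/(1/(-54612) + I(P(8), -133)) = 1/(1/(-54612) - 133*(-4)) = 1/(-1/54612 + 532) = 1/(29053583/54612) = 54612/29053583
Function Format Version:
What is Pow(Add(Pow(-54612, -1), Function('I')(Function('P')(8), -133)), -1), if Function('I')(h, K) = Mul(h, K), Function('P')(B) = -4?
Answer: Rational(54612, 29053583) ≈ 0.0018797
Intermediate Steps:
Function('I')(h, K) = Mul(K, h)
Pow(Add(Pow(-54612, -1), Function('I')(Function('P')(8), -133)), -1) = Pow(Add(Pow(-54612, -1), Mul(-133, -4)), -1) = Pow(Add(Rational(-1, 54612), 532), -1) = Pow(Rational(29053583, 54612), -1) = Rational(54612, 29053583)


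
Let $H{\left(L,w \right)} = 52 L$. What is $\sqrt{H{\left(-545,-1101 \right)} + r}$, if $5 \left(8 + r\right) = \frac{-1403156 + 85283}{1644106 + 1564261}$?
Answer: $\frac{i \sqrt{7295108789401711255}}{16041835} \approx 168.37 i$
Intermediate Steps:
$r = - \frac{129652553}{16041835}$ ($r = -8 + \frac{\left(-1403156 + 85283\right) \frac{1}{1644106 + 1564261}}{5} = -8 + \frac{\left(-1317873\right) \frac{1}{3208367}}{5} = -8 + \frac{1}{5} \left(- \frac{1317873}{3208367}\right) = -8 - \frac{1317873}{16041835} = - \frac{129652553}{16041835} \approx -8.0822$)
$\sqrt{H{\left(-545,-1101 \right)} + r} = \sqrt{52 \left(-545\right) - \frac{129652553}{16041835}} = \sqrt{-28340 - \frac{129652553}{16041835}} = \sqrt{- \frac{454755256453}{16041835}} = \frac{i \sqrt{7295108789401711255}}{16041835}$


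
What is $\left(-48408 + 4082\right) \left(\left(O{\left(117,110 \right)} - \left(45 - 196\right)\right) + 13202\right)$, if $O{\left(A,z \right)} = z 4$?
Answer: $-611388518$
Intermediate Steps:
$O{\left(A,z \right)} = 4 z$
$\left(-48408 + 4082\right) \left(\left(O{\left(117,110 \right)} - \left(45 - 196\right)\right) + 13202\right) = \left(-48408 + 4082\right) \left(\left(4 \cdot 110 - \left(45 - 196\right)\right) + 13202\right) = - 44326 \left(\left(440 - \left(45 - 196\right)\right) + 13202\right) = - 44326 \left(\left(440 - -151\right) + 13202\right) = - 44326 \left(\left(440 + 151\right) + 13202\right) = - 44326 \left(591 + 13202\right) = \left(-44326\right) 13793 = -611388518$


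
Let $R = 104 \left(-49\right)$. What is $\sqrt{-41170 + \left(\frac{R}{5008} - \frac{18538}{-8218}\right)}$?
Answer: $\frac{i \sqrt{272388491233651646}}{2572234} \approx 202.9 i$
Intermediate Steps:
$R = -5096$
$\sqrt{-41170 + \left(\frac{R}{5008} - \frac{18538}{-8218}\right)} = \sqrt{-41170 - \left(- \frac{9269}{4109} + \frac{637}{626}\right)} = \sqrt{-41170 - - \frac{3184961}{2572234}} = \sqrt{-41170 + \left(- \frac{637}{626} + \frac{9269}{4109}\right)} = \sqrt{-41170 + \frac{3184961}{2572234}} = \sqrt{- \frac{105895688819}{2572234}} = \frac{i \sqrt{272388491233651646}}{2572234}$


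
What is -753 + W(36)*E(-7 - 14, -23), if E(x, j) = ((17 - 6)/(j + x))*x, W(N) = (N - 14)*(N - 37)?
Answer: -1737/2 ≈ -868.50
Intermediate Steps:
W(N) = (-37 + N)*(-14 + N) (W(N) = (-14 + N)*(-37 + N) = (-37 + N)*(-14 + N))
E(x, j) = 11*x/(j + x) (E(x, j) = (11/(j + x))*x = 11*x/(j + x))
-753 + W(36)*E(-7 - 14, -23) = -753 + (518 + 36² - 51*36)*(11*(-7 - 14)/(-23 + (-7 - 14))) = -753 + (518 + 1296 - 1836)*(11*(-21)/(-23 - 21)) = -753 - 242*(-21)/(-44) = -753 - 242*(-21)*(-1)/44 = -753 - 22*21/4 = -753 - 231/2 = -1737/2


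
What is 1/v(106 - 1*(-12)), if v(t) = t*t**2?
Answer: 1/1643032 ≈ 6.0863e-7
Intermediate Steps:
v(t) = t**3
1/v(106 - 1*(-12)) = 1/((106 - 1*(-12))**3) = 1/((106 + 12)**3) = 1/(118**3) = 1/1643032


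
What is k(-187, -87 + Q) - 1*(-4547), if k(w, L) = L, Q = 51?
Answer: 4511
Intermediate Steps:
k(-187, -87 + Q) - 1*(-4547) = (-87 + 51) - 1*(-4547) = -36 + 4547 = 4511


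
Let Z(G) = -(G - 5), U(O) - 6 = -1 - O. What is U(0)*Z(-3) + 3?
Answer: 43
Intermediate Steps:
U(O) = 5 - O (U(O) = 6 + (-1 - O) = 5 - O)
Z(G) = 5 - G (Z(G) = -(-5 + G) = 5 - G)
U(0)*Z(-3) + 3 = (5 - 1*0)*(5 - 1*(-3)) + 3 = (5 + 0)*(5 + 3) + 3 = 5*8 + 3 = 40 + 3 = 43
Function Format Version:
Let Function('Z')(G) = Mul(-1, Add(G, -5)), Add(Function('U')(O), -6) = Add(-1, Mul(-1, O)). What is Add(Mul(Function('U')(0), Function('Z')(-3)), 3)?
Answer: 43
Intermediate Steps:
Function('U')(O) = Add(5, Mul(-1, O)) (Function('U')(O) = Add(6, Add(-1, Mul(-1, O))) = Add(5, Mul(-1, O)))
Function('Z')(G) = Add(5, Mul(-1, G)) (Function('Z')(G) = Mul(-1, Add(-5, G)) = Add(5, Mul(-1, G)))
Add(Mul(Function('U')(0), Function('Z')(-3)), 3) = Add(Mul(Add(5, Mul(-1, 0)), Add(5, Mul(-1, -3))), 3) = Add(Mul(Add(5, 0), Add(5, 3)), 3) = Add(Mul(5, 8), 3) = Add(40, 3) = 43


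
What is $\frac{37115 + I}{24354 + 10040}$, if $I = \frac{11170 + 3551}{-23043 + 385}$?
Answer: $\frac{840936949}{779299252} \approx 1.0791$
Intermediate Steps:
$I = - \frac{14721}{22658}$ ($I = \frac{14721}{-22658} = 14721 \left(- \frac{1}{22658}\right) = - \frac{14721}{22658} \approx -0.6497$)
$\frac{37115 + I}{24354 + 10040} = \frac{37115 - \frac{14721}{22658}}{24354 + 10040} = \frac{840936949}{22658 \cdot 34394} = \frac{840936949}{22658} \cdot \frac{1}{34394} = \frac{840936949}{779299252}$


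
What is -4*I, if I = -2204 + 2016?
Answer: 752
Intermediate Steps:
I = -188
-4*I = -4*(-188) = 752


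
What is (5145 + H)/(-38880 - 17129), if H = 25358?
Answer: -30503/56009 ≈ -0.54461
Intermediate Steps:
(5145 + H)/(-38880 - 17129) = (5145 + 25358)/(-38880 - 17129) = 30503/(-56009) = 30503*(-1/56009) = -30503/56009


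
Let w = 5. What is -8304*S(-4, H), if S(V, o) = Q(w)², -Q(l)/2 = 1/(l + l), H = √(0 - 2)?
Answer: -8304/25 ≈ -332.16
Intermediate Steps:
H = I*√2 (H = √(-2) = I*√2 ≈ 1.4142*I)
Q(l) = -1/l (Q(l) = -2/(l + l) = -2*1/(2*l) = -1/l)
S(V, o) = 1/25 (S(V, o) = (-1/5)² = (-1*⅕)² = (-⅕)² = 1/25)
-8304*S(-4, H) = -8304*1/25 = -8304/25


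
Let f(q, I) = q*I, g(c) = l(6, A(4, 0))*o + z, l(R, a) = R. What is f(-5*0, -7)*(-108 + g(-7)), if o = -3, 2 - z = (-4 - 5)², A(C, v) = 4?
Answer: 0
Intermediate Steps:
z = -79 (z = 2 - (-4 - 5)² = 2 - 1*(-9)² = 2 - 1*81 = 2 - 81 = -79)
g(c) = -97 (g(c) = 6*(-3) - 79 = -18 - 79 = -97)
f(q, I) = I*q
f(-5*0, -7)*(-108 + g(-7)) = (-(-35)*0)*(-108 - 97) = -7*0*(-205) = 0*(-205) = 0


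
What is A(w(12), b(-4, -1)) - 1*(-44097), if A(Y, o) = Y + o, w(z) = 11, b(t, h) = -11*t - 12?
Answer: 44140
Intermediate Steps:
b(t, h) = -12 - 11*t
A(w(12), b(-4, -1)) - 1*(-44097) = (11 + (-12 - 11*(-4))) - 1*(-44097) = (11 + (-12 + 44)) + 44097 = (11 + 32) + 44097 = 43 + 44097 = 44140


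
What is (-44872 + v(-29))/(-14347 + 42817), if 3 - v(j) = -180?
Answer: -44689/28470 ≈ -1.5697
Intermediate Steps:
v(j) = 183 (v(j) = 3 - 1*(-180) = 3 + 180 = 183)
(-44872 + v(-29))/(-14347 + 42817) = (-44872 + 183)/(-14347 + 42817) = -44689/28470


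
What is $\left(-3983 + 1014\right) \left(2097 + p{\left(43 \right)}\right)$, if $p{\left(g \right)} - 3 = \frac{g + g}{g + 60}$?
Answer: $- \frac{642450034}{103} \approx -6.2374 \cdot 10^{6}$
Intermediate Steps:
$p{\left(g \right)} = 3 + \frac{2 g}{60 + g}$ ($p{\left(g \right)} = 3 + \frac{g + g}{g + 60} = 3 + \frac{2 g}{60 + g}$)
$\left(-3983 + 1014\right) \left(2097 + p{\left(43 \right)}\right) = \left(-3983 + 1014\right) \left(2097 + \frac{5 \left(36 + 43\right)}{60 + 43}\right) = - 2969 \left(2097 + 5 \cdot \frac{1}{103} \cdot 79\right) = - 2969 \left(2097 + \frac{395}{103}\right) = \left(-2969\right) \frac{216386}{103} = - \frac{642450034}{103}$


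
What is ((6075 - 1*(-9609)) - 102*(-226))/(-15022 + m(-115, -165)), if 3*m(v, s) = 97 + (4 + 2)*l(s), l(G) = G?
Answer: -116208/45959 ≈ -2.5285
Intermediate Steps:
m(v, s) = 97/3 + 2*s (m(v, s) = (97 + (4 + 2)*s)/3 = (97 + 6*s)/3 = 97/3 + 2*s)
((6075 - 1*(-9609)) - 102*(-226))/(-15022 + m(-115, -165)) = ((6075 - 1*(-9609)) - 102*(-226))/(-15022 + (97/3 + 2*(-165))) = ((6075 + 9609) + 23052)/(-15022 + (97/3 - 330)) = (15684 + 23052)/(-15022 - 893/3) = 38736/(-45959/3) = 38736*(-3/45959) = -116208/45959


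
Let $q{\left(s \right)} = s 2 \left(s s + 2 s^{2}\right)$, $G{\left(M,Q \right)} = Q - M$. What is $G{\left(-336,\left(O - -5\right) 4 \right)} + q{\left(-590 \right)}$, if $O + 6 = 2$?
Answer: $-1232273660$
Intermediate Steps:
$O = -4$ ($O = -6 + 2 = -4$)
$q{\left(s \right)} = 6 s^{3}$ ($q{\left(s \right)} = 2 s \left(s^{2} + 2 s^{2}\right) = 2 s 3 s^{2} = 6 s^{3}$)
$G{\left(-336,\left(O - -5\right) 4 \right)} + q{\left(-590 \right)} = \left(\left(-4 - -5\right) 4 - -336\right) + 6 \left(-590\right)^{3} = \left(\left(-4 + 5\right) 4 + 336\right) + 6 \left(-205379000\right) = \left(1 \cdot 4 + 336\right) - 1232274000 = \left(4 + 336\right) - 1232274000 = 340 - 1232274000 = -1232273660$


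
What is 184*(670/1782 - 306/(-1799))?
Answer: 161057224/1602909 ≈ 100.48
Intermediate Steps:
184*(670/1782 - 306/(-1799)) = 184*(670*(1/1782) - 306*(-1/1799)) = 184*(335/891 + 306/1799) = 184*(875311/1602909) = 161057224/1602909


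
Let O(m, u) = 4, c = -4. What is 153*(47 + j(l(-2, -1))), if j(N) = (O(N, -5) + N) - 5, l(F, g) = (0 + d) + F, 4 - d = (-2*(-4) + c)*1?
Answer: 6732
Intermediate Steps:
d = 0 (d = 4 - (-2*(-4) - 4) = 4 - (8 - 4) = 4 - 4 = 0)
l(F, g) = F (l(F, g) = (0 + 0) + F = 0 + F = F)
j(N) = -1 + N (j(N) = (4 + N) - 5 = -1 + N)
153*(47 + j(l(-2, -1))) = 153*(47 + (-1 - 2)) = 153*(47 - 3) = 153*44 = 6732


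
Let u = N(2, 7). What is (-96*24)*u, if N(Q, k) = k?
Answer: -16128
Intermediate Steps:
u = 7
(-96*24)*u = -96*24*7 = -2304*7 = -16128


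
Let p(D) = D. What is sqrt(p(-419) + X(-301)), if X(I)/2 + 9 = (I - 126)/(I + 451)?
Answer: I*sqrt(99606)/15 ≈ 21.04*I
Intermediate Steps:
X(I) = -18 + 2*(-126 + I)/(451 + I) (X(I) = -18 + 2*((I - 126)/(I + 451)) = -18 + 2*((-126 + I)/(451 + I)) = -18 + 2*(-126 + I)/(451 + I))
sqrt(p(-419) + X(-301)) = sqrt(-419 + 2*(-4185 - 8*(-301))/(451 - 301)) = sqrt(-419 + 2*(-4185 + 2408)/150) = sqrt(-419 + 2*(1/150)*(-1777)) = sqrt(-419 - 1777/75) = sqrt(-33202/75) = I*sqrt(99606)/15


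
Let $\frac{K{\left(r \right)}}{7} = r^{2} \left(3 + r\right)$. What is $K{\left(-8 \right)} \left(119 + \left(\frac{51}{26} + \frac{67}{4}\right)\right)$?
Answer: $- \frac{4010160}{13} \approx -3.0847 \cdot 10^{5}$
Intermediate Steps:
$K{\left(r \right)} = 7 r^{2} \left(3 + r\right)$
$K{\left(-8 \right)} \left(119 + \left(\frac{51}{26} + \frac{67}{4}\right)\right) = 7 \left(-8\right)^{2} \left(3 - 8\right) \left(119 + \left(\frac{51}{26} + \frac{67}{4}\right)\right) = 7 \cdot 64 \left(-5\right) \left(119 + \left(51 \cdot \frac{1}{26} + 67 \cdot \frac{1}{4}\right)\right) = - 2240 \left(119 + \left(\frac{51}{26} + \frac{67}{4}\right)\right) = - 2240 \left(119 + \frac{973}{52}\right) = \left(-2240\right) \frac{7161}{52} = - \frac{4010160}{13}$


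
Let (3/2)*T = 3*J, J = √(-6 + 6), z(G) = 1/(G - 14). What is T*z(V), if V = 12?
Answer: 0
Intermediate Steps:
z(G) = 1/(-14 + G)
J = 0 (J = √0 = 0)
T = 0 (T = 2*(3*0)/3 = (⅔)*0 = 0)
T*z(V) = 0/(-14 + 12) = 0/(-2) = 0*(-½) = 0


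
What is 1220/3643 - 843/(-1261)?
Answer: 4609469/4593823 ≈ 1.0034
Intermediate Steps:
1220/3643 - 843/(-1261) = 1220*(1/3643) - 843*(-1/1261) = 1220/3643 + 843/1261 = 4609469/4593823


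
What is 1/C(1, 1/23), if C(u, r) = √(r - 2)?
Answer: -I*√115/15 ≈ -0.71492*I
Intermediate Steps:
C(u, r) = √(-2 + r)
1/C(1, 1/23) = 1/(√(-2 + 1/23)) = 1/(√(-45/23)) = 1/(3*I*√115/23) = -I*√115/15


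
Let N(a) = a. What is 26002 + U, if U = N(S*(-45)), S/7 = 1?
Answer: 25687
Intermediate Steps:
S = 7 (S = 7*1 = 7)
U = -315 (U = 7*(-45) = -315)
26002 + U = 26002 - 315 = 25687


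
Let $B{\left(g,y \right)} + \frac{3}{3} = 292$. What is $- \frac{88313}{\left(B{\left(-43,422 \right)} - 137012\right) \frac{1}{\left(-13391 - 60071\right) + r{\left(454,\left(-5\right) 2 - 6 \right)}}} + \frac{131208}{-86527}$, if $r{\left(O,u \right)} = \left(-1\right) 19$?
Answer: $- \frac{80217140581057}{1690008281} \approx -47466.0$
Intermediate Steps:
$r{\left(O,u \right)} = -19$
$B{\left(g,y \right)} = 291$ ($B{\left(g,y \right)} = -1 + 292 = 291$)
$- \frac{88313}{\left(B{\left(-43,422 \right)} - 137012\right) \frac{1}{\left(-13391 - 60071\right) + r{\left(454,\left(-5\right) 2 - 6 \right)}}} + \frac{131208}{-86527} = - \frac{88313}{\left(291 - 137012\right) \frac{1}{\left(-13391 - 60071\right) - 19}} + \frac{131208}{-86527} = - \frac{88313}{\left(-136721\right) \frac{1}{\left(-13391 - 60071\right) - 19}} + 131208 \left(- \frac{1}{86527}\right) = - \frac{88313}{\left(-136721\right) \frac{1}{-73462 - 19}} - \frac{18744}{12361} = - \frac{88313}{\left(-136721\right) \frac{1}{-73481}} - \frac{18744}{12361} = - \frac{88313}{\left(-136721\right) \left(- \frac{1}{73481}\right)} - \frac{18744}{12361} = - \frac{88313}{\frac{136721}{73481}} - \frac{18744}{12361} = \left(-88313\right) \frac{73481}{136721} - \frac{18744}{12361} = - \frac{6489327553}{136721} - \frac{18744}{12361} = - \frac{80217140581057}{1690008281}$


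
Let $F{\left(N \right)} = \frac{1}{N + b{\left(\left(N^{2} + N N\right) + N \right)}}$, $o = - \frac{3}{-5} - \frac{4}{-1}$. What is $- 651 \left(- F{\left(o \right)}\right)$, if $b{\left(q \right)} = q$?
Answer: $\frac{2325}{184} \approx 12.636$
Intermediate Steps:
$o = \frac{23}{5}$ ($o = \left(-3\right) \left(- \frac{1}{5}\right) - -4 = \frac{3}{5} + 4 = \frac{23}{5} \approx 4.6$)
$F{\left(N \right)} = \frac{1}{2 N + 2 N^{2}}$ ($F{\left(N \right)} = \frac{1}{N + \left(\left(N^{2} + N N\right) + N\right)} = \frac{1}{N + \left(\left(N^{2} + N^{2}\right) + N\right)} = \frac{1}{N + \left(2 N^{2} + N\right)} = \frac{1}{N + \left(N + 2 N^{2}\right)} = \frac{1}{2 N + 2 N^{2}}$)
$- 651 \left(- F{\left(o \right)}\right) = - 651 \left(- \frac{1}{2 \cdot \frac{23}{5} \left(1 + \frac{23}{5}\right)}\right) = - 651 \left(- \frac{5}{2 \cdot 23 \cdot \frac{28}{5}}\right) = - 651 \left(- \frac{5 \cdot 5}{2 \cdot 23 \cdot 28}\right) = - 651 \left(\left(-1\right) \frac{25}{1288}\right) = \left(-651\right) \left(- \frac{25}{1288}\right) = \frac{2325}{184}$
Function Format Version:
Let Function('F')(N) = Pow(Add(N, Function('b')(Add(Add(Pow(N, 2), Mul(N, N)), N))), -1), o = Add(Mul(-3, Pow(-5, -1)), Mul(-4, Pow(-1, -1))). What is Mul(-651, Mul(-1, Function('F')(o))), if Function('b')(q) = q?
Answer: Rational(2325, 184) ≈ 12.636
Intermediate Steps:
o = Rational(23, 5) (o = Add(Mul(-3, Rational(-1, 5)), Mul(-4, -1)) = Add(Rational(3, 5), 4) = Rational(23, 5) ≈ 4.6000)
Function('F')(N) = Pow(Add(Mul(2, N), Mul(2, Pow(N, 2))), -1) (Function('F')(N) = Pow(Add(N, Add(Add(Pow(N, 2), Mul(N, N)), N)), -1) = Pow(Add(N, Add(Add(Pow(N, 2), Pow(N, 2)), N)), -1) = Pow(Add(N, Add(Mul(2, Pow(N, 2)), N)), -1) = Pow(Add(N, Add(N, Mul(2, Pow(N, 2)))), -1) = Pow(Add(Mul(2, N), Mul(2, Pow(N, 2))), -1))
Mul(-651, Mul(-1, Function('F')(o))) = Mul(-651, Mul(-1, Mul(Rational(1, 2), Pow(Rational(23, 5), -1), Pow(Add(1, Rational(23, 5)), -1)))) = Mul(-651, Mul(-1, Mul(Rational(1, 2), Rational(5, 23), Pow(Rational(28, 5), -1)))) = Mul(-651, Mul(-1, Mul(Rational(1, 2), Rational(5, 23), Rational(5, 28)))) = Mul(-651, Mul(-1, Rational(25, 1288))) = Mul(-651, Rational(-25, 1288)) = Rational(2325, 184)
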